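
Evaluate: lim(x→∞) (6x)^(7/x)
This is an exponential indeterminate form.

For exponential indeterminate forms, take the natural log:
  Let L = lim(x→∞) (6x)^(7/x)
  Then ln(L) = lim(x→∞) [exponent × ln(base)]
  Evaluate using L'Hôpital or standard limits, then exponentiate.
  L = 1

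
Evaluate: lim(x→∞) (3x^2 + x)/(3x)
This is an ∞/∞ indeterminate form.

Apply L'Hôpital's rule: differentiate numerator and denominator separately.
  f(x) = 3·x^2 + x   ⇒   f'(x) = 6·x + 1
  g(x) = 3·x   ⇒   g'(x) = 3
  lim(x→∞) f'(x)/g'(x) = lim(x→∞) (6·x + 1)/(3)
  = ∞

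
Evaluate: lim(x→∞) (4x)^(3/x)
This is an exponential indeterminate form.

For exponential indeterminate forms, take the natural log:
  Let L = lim(x→∞) (4x)^(3/x)
  Then ln(L) = lim(x→∞) [exponent × ln(base)]
  Evaluate using L'Hôpital or standard limits, then exponentiate.
  L = 1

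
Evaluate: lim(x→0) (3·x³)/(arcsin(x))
This is a 0/0 indeterminate form.

Apply L'Hôpital's rule: differentiate numerator and denominator separately.
  f(x) = 3·x^3   ⇒   f'(x) = 9·x^2
  g(x) = asin(x)   ⇒   g'(x) = 1/sqrt(1 - x^2)
  lim(x→0) f'(x)/g'(x) = lim(x→0) (9·x^2)/(1/sqrt(1 - x^2))
  = 0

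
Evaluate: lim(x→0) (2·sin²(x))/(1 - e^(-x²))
This is a 0/0 indeterminate form.

Apply L'Hôpital's rule: differentiate numerator and denominator separately.
  f(x) = 2·sin(x)^2   ⇒   f'(x) = 4·sin(x)·cos(x)
  g(x) = 1 - e^(-x^2)   ⇒   g'(x) = 2·x·e^(-x^2)
  lim(x→0) f'(x)/g'(x) = lim(x→0) (4·sin(x)·cos(x))/(2·x·e^(-x^2))
  = 2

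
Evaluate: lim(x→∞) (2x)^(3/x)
This is an exponential indeterminate form.

For exponential indeterminate forms, take the natural log:
  Let L = lim(x→∞) (2x)^(3/x)
  Then ln(L) = lim(x→∞) [exponent × ln(base)]
  Evaluate using L'Hôpital or standard limits, then exponentiate.
  L = 1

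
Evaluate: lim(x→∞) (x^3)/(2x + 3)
This is an ∞/∞ indeterminate form.

Apply L'Hôpital's rule: differentiate numerator and denominator separately.
  f(x) = x^3   ⇒   f'(x) = 3·x^2
  g(x) = 2·x + 3   ⇒   g'(x) = 2
  lim(x→∞) f'(x)/g'(x) = lim(x→∞) (3·x^2)/(2)
  = ∞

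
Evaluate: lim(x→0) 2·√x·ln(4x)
This is a 0·∞ indeterminate form.

Rewrite 0·∞ as a quotient (0/0 or ∞/∞ form), then apply L'Hôpital's rule:
  lim(x→0) 2·√x·ln(4x) = 0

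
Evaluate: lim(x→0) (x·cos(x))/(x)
This is a 0/0 indeterminate form.

Apply L'Hôpital's rule: differentiate numerator and denominator separately.
  f(x) = x·cos(x)   ⇒   f'(x) = -x·sin(x) + cos(x)
  g(x) = x   ⇒   g'(x) = 1
  lim(x→0) f'(x)/g'(x) = lim(x→0) (-x·sin(x) + cos(x))/(1)
  = 1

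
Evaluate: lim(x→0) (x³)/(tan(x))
This is a 0/0 indeterminate form.

Apply L'Hôpital's rule: differentiate numerator and denominator separately.
  f(x) = x^3   ⇒   f'(x) = 3·x^2
  g(x) = tan(x)   ⇒   g'(x) = tan(x)^2 + 1
  lim(x→0) f'(x)/g'(x) = lim(x→0) (3·x^2)/(tan(x)^2 + 1)
  = 0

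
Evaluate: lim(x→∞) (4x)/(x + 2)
This is an ∞/∞ indeterminate form.

Apply L'Hôpital's rule: differentiate numerator and denominator separately.
  f(x) = 4·x   ⇒   f'(x) = 4
  g(x) = x + 2   ⇒   g'(x) = 1
  lim(x→∞) f'(x)/g'(x) = lim(x→∞) (4)/(1)
  = 4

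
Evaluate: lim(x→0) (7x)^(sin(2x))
This is an exponential indeterminate form.

For exponential indeterminate forms, take the natural log:
  Let L = lim(x→0) (7x)^(sin(2x))
  Then ln(L) = lim(x→0) [exponent × ln(base)]
  Evaluate using L'Hôpital or standard limits, then exponentiate.
  L = 1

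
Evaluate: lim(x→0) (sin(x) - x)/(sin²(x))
This is a 0/0 indeterminate form.

Apply L'Hôpital's rule: differentiate numerator and denominator separately.
  f(x) = -x + sin(x)   ⇒   f'(x) = cos(x) - 1
  g(x) = sin(x)^2   ⇒   g'(x) = 2·sin(x)·cos(x)
  lim(x→0) f'(x)/g'(x) = lim(x→0) (cos(x) - 1)/(2·sin(x)·cos(x))
  = 0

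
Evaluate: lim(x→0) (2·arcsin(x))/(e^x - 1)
This is a 0/0 indeterminate form.

Apply L'Hôpital's rule: differentiate numerator and denominator separately.
  f(x) = 2·asin(x)   ⇒   f'(x) = 2/sqrt(1 - x^2)
  g(x) = e^(x) - 1   ⇒   g'(x) = e^(x)
  lim(x→0) f'(x)/g'(x) = lim(x→0) (2/sqrt(1 - x^2))/(e^(x))
  = 2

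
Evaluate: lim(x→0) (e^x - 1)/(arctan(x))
This is a 0/0 indeterminate form.

Apply L'Hôpital's rule: differentiate numerator and denominator separately.
  f(x) = e^(x) - 1   ⇒   f'(x) = e^(x)
  g(x) = atan(x)   ⇒   g'(x) = 1/(x^2 + 1)
  lim(x→0) f'(x)/g'(x) = lim(x→0) (e^(x))/(1/(x^2 + 1))
  = 1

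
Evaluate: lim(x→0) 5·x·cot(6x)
This is a 0·∞ indeterminate form.

Rewrite 0·∞ as a quotient (0/0 or ∞/∞ form), then apply L'Hôpital's rule:
  lim(x→0) 5·x·cot(6x) = 5/6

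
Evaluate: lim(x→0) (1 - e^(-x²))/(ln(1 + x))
This is a 0/0 indeterminate form.

Apply L'Hôpital's rule: differentiate numerator and denominator separately.
  f(x) = 1 - e^(-x^2)   ⇒   f'(x) = 2·x·e^(-x^2)
  g(x) = ln(x + 1)   ⇒   g'(x) = 1/(x + 1)
  lim(x→0) f'(x)/g'(x) = lim(x→0) (2·x·e^(-x^2))/(1/(x + 1))
  = 0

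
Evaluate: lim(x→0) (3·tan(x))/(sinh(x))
This is a 0/0 indeterminate form.

Apply L'Hôpital's rule: differentiate numerator and denominator separately.
  f(x) = 3·tan(x)   ⇒   f'(x) = 3·tan(x)^2 + 3
  g(x) = sinh(x)   ⇒   g'(x) = cosh(x)
  lim(x→0) f'(x)/g'(x) = lim(x→0) (3·tan(x)^2 + 3)/(cosh(x))
  = 3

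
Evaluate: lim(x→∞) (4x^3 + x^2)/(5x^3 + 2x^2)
This is an ∞/∞ indeterminate form.

Apply L'Hôpital's rule: differentiate numerator and denominator separately.
  f(x) = 4·x^3 + x^2   ⇒   f'(x) = 12·x^2 + 2·x
  g(x) = 5·x^3 + 2·x^2   ⇒   g'(x) = 15·x^2 + 4·x
  lim(x→∞) f'(x)/g'(x) = lim(x→∞) (12·x^2 + 2·x)/(15·x^2 + 4·x)
  = 4/5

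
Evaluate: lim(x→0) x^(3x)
This is an exponential indeterminate form.

For exponential indeterminate forms, take the natural log:
  Let L = lim(x→0) x^(3x)
  Then ln(L) = lim(x→0) [exponent × ln(base)]
  Evaluate using L'Hôpital or standard limits, then exponentiate.
  L = 1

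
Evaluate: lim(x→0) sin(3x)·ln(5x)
This is a 0·∞ indeterminate form.

Rewrite 0·∞ as a quotient (0/0 or ∞/∞ form), then apply L'Hôpital's rule:
  lim(x→0) sin(3x)·ln(5x) = 0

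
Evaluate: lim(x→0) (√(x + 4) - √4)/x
This is a standard limit.

Factor or rationalize the expression:
  lim(x→0) (√(x + 4) - √4)/x = 1/4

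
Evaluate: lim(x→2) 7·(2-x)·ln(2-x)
This is a 0·∞ indeterminate form.

Rewrite 0·∞ as a quotient (0/0 or ∞/∞ form), then apply L'Hôpital's rule:
  lim(x→2) 7·(2-x)·ln(2-x) = 0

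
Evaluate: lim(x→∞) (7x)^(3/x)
This is an exponential indeterminate form.

For exponential indeterminate forms, take the natural log:
  Let L = lim(x→∞) (7x)^(3/x)
  Then ln(L) = lim(x→∞) [exponent × ln(base)]
  Evaluate using L'Hôpital or standard limits, then exponentiate.
  L = 1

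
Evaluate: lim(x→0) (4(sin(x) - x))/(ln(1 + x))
This is a 0/0 indeterminate form.

Apply L'Hôpital's rule: differentiate numerator and denominator separately.
  f(x) = -4·x + 4·sin(x)   ⇒   f'(x) = 4·cos(x) - 4
  g(x) = ln(x + 1)   ⇒   g'(x) = 1/(x + 1)
  lim(x→0) f'(x)/g'(x) = lim(x→0) (4·cos(x) - 4)/(1/(x + 1))
  = 0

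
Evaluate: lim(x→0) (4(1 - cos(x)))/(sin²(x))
This is a 0/0 indeterminate form.

Apply L'Hôpital's rule: differentiate numerator and denominator separately.
  f(x) = 4 - 4·cos(x)   ⇒   f'(x) = 4·sin(x)
  g(x) = sin(x)^2   ⇒   g'(x) = 2·sin(x)·cos(x)
  lim(x→0) f'(x)/g'(x) = lim(x→0) (4·sin(x))/(2·sin(x)·cos(x))
  = 2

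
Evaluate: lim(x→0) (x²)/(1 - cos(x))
This is a 0/0 indeterminate form.

Apply L'Hôpital's rule: differentiate numerator and denominator separately.
  f(x) = x^2   ⇒   f'(x) = 2·x
  g(x) = 1 - cos(x)   ⇒   g'(x) = sin(x)
  lim(x→0) f'(x)/g'(x) = lim(x→0) (2·x)/(sin(x))
  = 2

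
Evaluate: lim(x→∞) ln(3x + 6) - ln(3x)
This is an ∞-∞ indeterminate form.

Combine fractions or rationalize to convert ∞-∞ to 0/0 form:
  lim(x→∞) ln(3x + 6) - ln(3x) = 0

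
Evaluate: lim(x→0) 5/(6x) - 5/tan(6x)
This is an ∞-∞ indeterminate form.

Combine fractions or rationalize to convert ∞-∞ to 0/0 form:
  lim(x→0) 5/(6x) - 5/tan(6x) = 0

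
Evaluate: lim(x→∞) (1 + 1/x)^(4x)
This is an exponential indeterminate form.

For exponential indeterminate forms, take the natural log:
  Let L = lim(x→∞) (1 + 1/x)^(4x)
  Then ln(L) = lim(x→∞) [exponent × ln(base)]
  Evaluate using L'Hôpital or standard limits, then exponentiate.
  L = e^(4)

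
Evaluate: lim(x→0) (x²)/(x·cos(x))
This is a 0/0 indeterminate form.

Apply L'Hôpital's rule: differentiate numerator and denominator separately.
  f(x) = x^2   ⇒   f'(x) = 2·x
  g(x) = x·cos(x)   ⇒   g'(x) = -x·sin(x) + cos(x)
  lim(x→0) f'(x)/g'(x) = lim(x→0) (2·x)/(-x·sin(x) + cos(x))
  = 0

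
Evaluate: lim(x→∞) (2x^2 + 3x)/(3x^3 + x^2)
This is an ∞/∞ indeterminate form.

Apply L'Hôpital's rule: differentiate numerator and denominator separately.
  f(x) = 2·x^2 + 3·x   ⇒   f'(x) = 4·x + 3
  g(x) = 3·x^3 + x^2   ⇒   g'(x) = 9·x^2 + 2·x
  lim(x→∞) f'(x)/g'(x) = lim(x→∞) (4·x + 3)/(9·x^2 + 2·x)
  = 0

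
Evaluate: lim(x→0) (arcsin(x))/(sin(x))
This is a 0/0 indeterminate form.

Apply L'Hôpital's rule: differentiate numerator and denominator separately.
  f(x) = asin(x)   ⇒   f'(x) = 1/sqrt(1 - x^2)
  g(x) = sin(x)   ⇒   g'(x) = cos(x)
  lim(x→0) f'(x)/g'(x) = lim(x→0) (1/sqrt(1 - x^2))/(cos(x))
  = 1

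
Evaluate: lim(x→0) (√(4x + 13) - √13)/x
This is a standard limit.

Factor or rationalize the expression:
  lim(x→0) (√(4x + 13) - √13)/x = 2·sqrt(13)/13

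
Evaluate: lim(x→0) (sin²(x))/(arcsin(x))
This is a 0/0 indeterminate form.

Apply L'Hôpital's rule: differentiate numerator and denominator separately.
  f(x) = sin(x)^2   ⇒   f'(x) = 2·sin(x)·cos(x)
  g(x) = asin(x)   ⇒   g'(x) = 1/sqrt(1 - x^2)
  lim(x→0) f'(x)/g'(x) = lim(x→0) (2·sin(x)·cos(x))/(1/sqrt(1 - x^2))
  = 0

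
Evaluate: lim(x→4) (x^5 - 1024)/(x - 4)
This is a standard limit.

Factor or rationalize the expression:
  lim(x→4) (x^5 - 1024)/(x - 4) = 1280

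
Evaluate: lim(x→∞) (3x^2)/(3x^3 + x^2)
This is an ∞/∞ indeterminate form.

Apply L'Hôpital's rule: differentiate numerator and denominator separately.
  f(x) = 3·x^2   ⇒   f'(x) = 6·x
  g(x) = 3·x^3 + x^2   ⇒   g'(x) = 9·x^2 + 2·x
  lim(x→∞) f'(x)/g'(x) = lim(x→∞) (6·x)/(9·x^2 + 2·x)
  = 0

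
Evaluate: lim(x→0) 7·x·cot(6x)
This is a 0·∞ indeterminate form.

Rewrite 0·∞ as a quotient (0/0 or ∞/∞ form), then apply L'Hôpital's rule:
  lim(x→0) 7·x·cot(6x) = 7/6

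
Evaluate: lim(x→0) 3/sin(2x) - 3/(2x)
This is an ∞-∞ indeterminate form.

Combine fractions or rationalize to convert ∞-∞ to 0/0 form:
  lim(x→0) 3/sin(2x) - 3/(2x) = 0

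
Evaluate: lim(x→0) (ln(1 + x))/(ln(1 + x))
This is a 0/0 indeterminate form.

Apply L'Hôpital's rule: differentiate numerator and denominator separately.
  f(x) = ln(x + 1)   ⇒   f'(x) = 1/(x + 1)
  g(x) = ln(x + 1)   ⇒   g'(x) = 1/(x + 1)
  lim(x→0) f'(x)/g'(x) = lim(x→0) (1/(x + 1))/(1/(x + 1))
  = 1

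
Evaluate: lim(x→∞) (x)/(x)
This is an ∞/∞ indeterminate form.

Apply L'Hôpital's rule: differentiate numerator and denominator separately.
  f(x) = x   ⇒   f'(x) = 1
  g(x) = x   ⇒   g'(x) = 1
  lim(x→∞) f'(x)/g'(x) = lim(x→∞) (1)/(1)
  = 1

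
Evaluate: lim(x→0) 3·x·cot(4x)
This is a 0·∞ indeterminate form.

Rewrite 0·∞ as a quotient (0/0 or ∞/∞ form), then apply L'Hôpital's rule:
  lim(x→0) 3·x·cot(4x) = 3/4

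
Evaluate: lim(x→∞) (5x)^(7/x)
This is an exponential indeterminate form.

For exponential indeterminate forms, take the natural log:
  Let L = lim(x→∞) (5x)^(7/x)
  Then ln(L) = lim(x→∞) [exponent × ln(base)]
  Evaluate using L'Hôpital or standard limits, then exponentiate.
  L = 1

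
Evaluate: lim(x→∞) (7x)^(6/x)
This is an exponential indeterminate form.

For exponential indeterminate forms, take the natural log:
  Let L = lim(x→∞) (7x)^(6/x)
  Then ln(L) = lim(x→∞) [exponent × ln(base)]
  Evaluate using L'Hôpital or standard limits, then exponentiate.
  L = 1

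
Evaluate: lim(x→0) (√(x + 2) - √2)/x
This is a standard limit.

Factor or rationalize the expression:
  lim(x→0) (√(x + 2) - √2)/x = sqrt(2)/4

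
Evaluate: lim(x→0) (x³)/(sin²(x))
This is a 0/0 indeterminate form.

Apply L'Hôpital's rule: differentiate numerator and denominator separately.
  f(x) = x^3   ⇒   f'(x) = 3·x^2
  g(x) = sin(x)^2   ⇒   g'(x) = 2·sin(x)·cos(x)
  lim(x→0) f'(x)/g'(x) = lim(x→0) (3·x^2)/(2·sin(x)·cos(x))
  = 0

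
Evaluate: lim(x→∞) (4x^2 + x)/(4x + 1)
This is an ∞/∞ indeterminate form.

Apply L'Hôpital's rule: differentiate numerator and denominator separately.
  f(x) = 4·x^2 + x   ⇒   f'(x) = 8·x + 1
  g(x) = 4·x + 1   ⇒   g'(x) = 4
  lim(x→∞) f'(x)/g'(x) = lim(x→∞) (8·x + 1)/(4)
  = ∞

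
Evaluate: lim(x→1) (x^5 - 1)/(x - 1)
This is a standard limit.

Factor or rationalize the expression:
  lim(x→1) (x^5 - 1)/(x - 1) = 5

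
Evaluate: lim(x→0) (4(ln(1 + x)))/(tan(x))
This is a 0/0 indeterminate form.

Apply L'Hôpital's rule: differentiate numerator and denominator separately.
  f(x) = 4·ln(x + 1)   ⇒   f'(x) = 4/(x + 1)
  g(x) = tan(x)   ⇒   g'(x) = tan(x)^2 + 1
  lim(x→0) f'(x)/g'(x) = lim(x→0) (4/(x + 1))/(tan(x)^2 + 1)
  = 4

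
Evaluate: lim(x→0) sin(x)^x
This is an exponential indeterminate form.

For exponential indeterminate forms, take the natural log:
  Let L = lim(x→0) sin(x)^x
  Then ln(L) = lim(x→0) [exponent × ln(base)]
  Evaluate using L'Hôpital or standard limits, then exponentiate.
  L = 1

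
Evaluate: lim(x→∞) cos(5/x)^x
This is an exponential indeterminate form.

For exponential indeterminate forms, take the natural log:
  Let L = lim(x→∞) cos(5/x)^x
  Then ln(L) = lim(x→∞) [exponent × ln(base)]
  Evaluate using L'Hôpital or standard limits, then exponentiate.
  L = 1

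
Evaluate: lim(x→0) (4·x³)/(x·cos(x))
This is a 0/0 indeterminate form.

Apply L'Hôpital's rule: differentiate numerator and denominator separately.
  f(x) = 4·x^3   ⇒   f'(x) = 12·x^2
  g(x) = x·cos(x)   ⇒   g'(x) = -x·sin(x) + cos(x)
  lim(x→0) f'(x)/g'(x) = lim(x→0) (12·x^2)/(-x·sin(x) + cos(x))
  = 0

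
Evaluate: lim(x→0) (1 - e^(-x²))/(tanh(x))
This is a 0/0 indeterminate form.

Apply L'Hôpital's rule: differentiate numerator and denominator separately.
  f(x) = 1 - e^(-x^2)   ⇒   f'(x) = 2·x·e^(-x^2)
  g(x) = tanh(x)   ⇒   g'(x) = 1 - tanh(x)^2
  lim(x→0) f'(x)/g'(x) = lim(x→0) (2·x·e^(-x^2))/(1 - tanh(x)^2)
  = 0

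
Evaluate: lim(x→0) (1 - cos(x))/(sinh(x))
This is a 0/0 indeterminate form.

Apply L'Hôpital's rule: differentiate numerator and denominator separately.
  f(x) = 1 - cos(x)   ⇒   f'(x) = sin(x)
  g(x) = sinh(x)   ⇒   g'(x) = cosh(x)
  lim(x→0) f'(x)/g'(x) = lim(x→0) (sin(x))/(cosh(x))
  = 0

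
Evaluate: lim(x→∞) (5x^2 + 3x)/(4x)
This is an ∞/∞ indeterminate form.

Apply L'Hôpital's rule: differentiate numerator and denominator separately.
  f(x) = 5·x^2 + 3·x   ⇒   f'(x) = 10·x + 3
  g(x) = 4·x   ⇒   g'(x) = 4
  lim(x→∞) f'(x)/g'(x) = lim(x→∞) (10·x + 3)/(4)
  = ∞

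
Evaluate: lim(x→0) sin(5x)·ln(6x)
This is a 0·∞ indeterminate form.

Rewrite 0·∞ as a quotient (0/0 or ∞/∞ form), then apply L'Hôpital's rule:
  lim(x→0) sin(5x)·ln(6x) = 0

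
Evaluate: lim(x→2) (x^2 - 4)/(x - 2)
This is a standard limit.

Factor or rationalize the expression:
  lim(x→2) (x^2 - 4)/(x - 2) = 4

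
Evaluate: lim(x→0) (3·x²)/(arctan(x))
This is a 0/0 indeterminate form.

Apply L'Hôpital's rule: differentiate numerator and denominator separately.
  f(x) = 3·x^2   ⇒   f'(x) = 6·x
  g(x) = atan(x)   ⇒   g'(x) = 1/(x^2 + 1)
  lim(x→0) f'(x)/g'(x) = lim(x→0) (6·x)/(1/(x^2 + 1))
  = 0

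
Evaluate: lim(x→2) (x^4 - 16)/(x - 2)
This is a standard limit.

Factor or rationalize the expression:
  lim(x→2) (x^4 - 16)/(x - 2) = 32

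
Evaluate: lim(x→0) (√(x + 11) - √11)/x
This is a standard limit.

Factor or rationalize the expression:
  lim(x→0) (√(x + 11) - √11)/x = sqrt(11)/22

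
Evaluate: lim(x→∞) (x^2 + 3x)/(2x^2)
This is an ∞/∞ indeterminate form.

Apply L'Hôpital's rule: differentiate numerator and denominator separately.
  f(x) = x^2 + 3·x   ⇒   f'(x) = 2·x + 3
  g(x) = 2·x^2   ⇒   g'(x) = 4·x
  lim(x→∞) f'(x)/g'(x) = lim(x→∞) (2·x + 3)/(4·x)
  = 1/2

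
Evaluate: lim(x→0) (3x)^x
This is an exponential indeterminate form.

For exponential indeterminate forms, take the natural log:
  Let L = lim(x→0) (3x)^x
  Then ln(L) = lim(x→0) [exponent × ln(base)]
  Evaluate using L'Hôpital or standard limits, then exponentiate.
  L = 1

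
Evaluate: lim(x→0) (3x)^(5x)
This is an exponential indeterminate form.

For exponential indeterminate forms, take the natural log:
  Let L = lim(x→0) (3x)^(5x)
  Then ln(L) = lim(x→0) [exponent × ln(base)]
  Evaluate using L'Hôpital or standard limits, then exponentiate.
  L = 1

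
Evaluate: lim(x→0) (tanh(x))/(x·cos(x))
This is a 0/0 indeterminate form.

Apply L'Hôpital's rule: differentiate numerator and denominator separately.
  f(x) = tanh(x)   ⇒   f'(x) = 1 - tanh(x)^2
  g(x) = x·cos(x)   ⇒   g'(x) = -x·sin(x) + cos(x)
  lim(x→0) f'(x)/g'(x) = lim(x→0) (1 - tanh(x)^2)/(-x·sin(x) + cos(x))
  = 1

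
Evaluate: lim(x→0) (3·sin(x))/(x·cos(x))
This is a 0/0 indeterminate form.

Apply L'Hôpital's rule: differentiate numerator and denominator separately.
  f(x) = 3·sin(x)   ⇒   f'(x) = 3·cos(x)
  g(x) = x·cos(x)   ⇒   g'(x) = -x·sin(x) + cos(x)
  lim(x→0) f'(x)/g'(x) = lim(x→0) (3·cos(x))/(-x·sin(x) + cos(x))
  = 3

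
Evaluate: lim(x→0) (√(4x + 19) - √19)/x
This is a standard limit.

Factor or rationalize the expression:
  lim(x→0) (√(4x + 19) - √19)/x = 2·sqrt(19)/19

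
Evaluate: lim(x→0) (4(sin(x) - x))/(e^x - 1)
This is a 0/0 indeterminate form.

Apply L'Hôpital's rule: differentiate numerator and denominator separately.
  f(x) = -4·x + 4·sin(x)   ⇒   f'(x) = 4·cos(x) - 4
  g(x) = e^(x) - 1   ⇒   g'(x) = e^(x)
  lim(x→0) f'(x)/g'(x) = lim(x→0) (4·cos(x) - 4)/(e^(x))
  = 0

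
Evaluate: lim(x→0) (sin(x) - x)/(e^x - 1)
This is a 0/0 indeterminate form.

Apply L'Hôpital's rule: differentiate numerator and denominator separately.
  f(x) = -x + sin(x)   ⇒   f'(x) = cos(x) - 1
  g(x) = e^(x) - 1   ⇒   g'(x) = e^(x)
  lim(x→0) f'(x)/g'(x) = lim(x→0) (cos(x) - 1)/(e^(x))
  = 0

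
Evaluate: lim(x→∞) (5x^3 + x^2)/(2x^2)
This is an ∞/∞ indeterminate form.

Apply L'Hôpital's rule: differentiate numerator and denominator separately.
  f(x) = 5·x^3 + x^2   ⇒   f'(x) = 15·x^2 + 2·x
  g(x) = 2·x^2   ⇒   g'(x) = 4·x
  lim(x→∞) f'(x)/g'(x) = lim(x→∞) (15·x^2 + 2·x)/(4·x)
  = ∞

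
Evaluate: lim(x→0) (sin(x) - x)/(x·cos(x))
This is a 0/0 indeterminate form.

Apply L'Hôpital's rule: differentiate numerator and denominator separately.
  f(x) = -x + sin(x)   ⇒   f'(x) = cos(x) - 1
  g(x) = x·cos(x)   ⇒   g'(x) = -x·sin(x) + cos(x)
  lim(x→0) f'(x)/g'(x) = lim(x→0) (cos(x) - 1)/(-x·sin(x) + cos(x))
  = 0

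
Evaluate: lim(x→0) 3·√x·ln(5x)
This is a 0·∞ indeterminate form.

Rewrite 0·∞ as a quotient (0/0 or ∞/∞ form), then apply L'Hôpital's rule:
  lim(x→0) 3·√x·ln(5x) = 0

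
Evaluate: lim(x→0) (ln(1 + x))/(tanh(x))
This is a 0/0 indeterminate form.

Apply L'Hôpital's rule: differentiate numerator and denominator separately.
  f(x) = ln(x + 1)   ⇒   f'(x) = 1/(x + 1)
  g(x) = tanh(x)   ⇒   g'(x) = 1 - tanh(x)^2
  lim(x→0) f'(x)/g'(x) = lim(x→0) (1/(x + 1))/(1 - tanh(x)^2)
  = 1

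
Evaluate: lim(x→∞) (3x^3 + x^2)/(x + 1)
This is an ∞/∞ indeterminate form.

Apply L'Hôpital's rule: differentiate numerator and denominator separately.
  f(x) = 3·x^3 + x^2   ⇒   f'(x) = 9·x^2 + 2·x
  g(x) = x + 1   ⇒   g'(x) = 1
  lim(x→∞) f'(x)/g'(x) = lim(x→∞) (9·x^2 + 2·x)/(1)
  = ∞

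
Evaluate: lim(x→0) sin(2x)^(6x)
This is an exponential indeterminate form.

For exponential indeterminate forms, take the natural log:
  Let L = lim(x→0) sin(2x)^(6x)
  Then ln(L) = lim(x→0) [exponent × ln(base)]
  Evaluate using L'Hôpital or standard limits, then exponentiate.
  L = 1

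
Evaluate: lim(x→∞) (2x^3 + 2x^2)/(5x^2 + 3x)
This is an ∞/∞ indeterminate form.

Apply L'Hôpital's rule: differentiate numerator and denominator separately.
  f(x) = 2·x^3 + 2·x^2   ⇒   f'(x) = 6·x^2 + 4·x
  g(x) = 5·x^2 + 3·x   ⇒   g'(x) = 10·x + 3
  lim(x→∞) f'(x)/g'(x) = lim(x→∞) (6·x^2 + 4·x)/(10·x + 3)
  = ∞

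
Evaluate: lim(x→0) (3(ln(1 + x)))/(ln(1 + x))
This is a 0/0 indeterminate form.

Apply L'Hôpital's rule: differentiate numerator and denominator separately.
  f(x) = 3·ln(x + 1)   ⇒   f'(x) = 3/(x + 1)
  g(x) = ln(x + 1)   ⇒   g'(x) = 1/(x + 1)
  lim(x→0) f'(x)/g'(x) = lim(x→0) (3/(x + 1))/(1/(x + 1))
  = 3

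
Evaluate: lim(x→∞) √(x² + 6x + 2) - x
This is an ∞-∞ indeterminate form.

Combine fractions or rationalize to convert ∞-∞ to 0/0 form:
  lim(x→∞) √(x² + 6x + 2) - x = 3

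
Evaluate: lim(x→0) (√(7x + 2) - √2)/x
This is a standard limit.

Factor or rationalize the expression:
  lim(x→0) (√(7x + 2) - √2)/x = 7·sqrt(2)/4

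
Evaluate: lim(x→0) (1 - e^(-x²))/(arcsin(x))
This is a 0/0 indeterminate form.

Apply L'Hôpital's rule: differentiate numerator and denominator separately.
  f(x) = 1 - e^(-x^2)   ⇒   f'(x) = 2·x·e^(-x^2)
  g(x) = asin(x)   ⇒   g'(x) = 1/sqrt(1 - x^2)
  lim(x→0) f'(x)/g'(x) = lim(x→0) (2·x·e^(-x^2))/(1/sqrt(1 - x^2))
  = 0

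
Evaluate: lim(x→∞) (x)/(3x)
This is an ∞/∞ indeterminate form.

Apply L'Hôpital's rule: differentiate numerator and denominator separately.
  f(x) = x   ⇒   f'(x) = 1
  g(x) = 3·x   ⇒   g'(x) = 3
  lim(x→∞) f'(x)/g'(x) = lim(x→∞) (1)/(3)
  = 1/3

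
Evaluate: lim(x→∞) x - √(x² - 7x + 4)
This is an ∞-∞ indeterminate form.

Combine fractions or rationalize to convert ∞-∞ to 0/0 form:
  lim(x→∞) x - √(x² - 7x + 4) = 7/2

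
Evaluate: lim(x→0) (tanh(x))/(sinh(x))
This is a 0/0 indeterminate form.

Apply L'Hôpital's rule: differentiate numerator and denominator separately.
  f(x) = tanh(x)   ⇒   f'(x) = 1 - tanh(x)^2
  g(x) = sinh(x)   ⇒   g'(x) = cosh(x)
  lim(x→0) f'(x)/g'(x) = lim(x→0) (1 - tanh(x)^2)/(cosh(x))
  = 1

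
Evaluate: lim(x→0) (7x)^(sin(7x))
This is an exponential indeterminate form.

For exponential indeterminate forms, take the natural log:
  Let L = lim(x→0) (7x)^(sin(7x))
  Then ln(L) = lim(x→0) [exponent × ln(base)]
  Evaluate using L'Hôpital or standard limits, then exponentiate.
  L = 1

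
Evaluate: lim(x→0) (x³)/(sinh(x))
This is a 0/0 indeterminate form.

Apply L'Hôpital's rule: differentiate numerator and denominator separately.
  f(x) = x^3   ⇒   f'(x) = 3·x^2
  g(x) = sinh(x)   ⇒   g'(x) = cosh(x)
  lim(x→0) f'(x)/g'(x) = lim(x→0) (3·x^2)/(cosh(x))
  = 0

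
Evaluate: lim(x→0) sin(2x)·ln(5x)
This is a 0·∞ indeterminate form.

Rewrite 0·∞ as a quotient (0/0 or ∞/∞ form), then apply L'Hôpital's rule:
  lim(x→0) sin(2x)·ln(5x) = 0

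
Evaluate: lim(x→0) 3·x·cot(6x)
This is a 0·∞ indeterminate form.

Rewrite 0·∞ as a quotient (0/0 or ∞/∞ form), then apply L'Hôpital's rule:
  lim(x→0) 3·x·cot(6x) = 1/2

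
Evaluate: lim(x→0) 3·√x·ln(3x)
This is a 0·∞ indeterminate form.

Rewrite 0·∞ as a quotient (0/0 or ∞/∞ form), then apply L'Hôpital's rule:
  lim(x→0) 3·√x·ln(3x) = 0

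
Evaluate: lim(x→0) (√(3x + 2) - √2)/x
This is a standard limit.

Factor or rationalize the expression:
  lim(x→0) (√(3x + 2) - √2)/x = 3·sqrt(2)/4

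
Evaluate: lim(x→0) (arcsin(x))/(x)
This is a 0/0 indeterminate form.

Apply L'Hôpital's rule: differentiate numerator and denominator separately.
  f(x) = asin(x)   ⇒   f'(x) = 1/sqrt(1 - x^2)
  g(x) = x   ⇒   g'(x) = 1
  lim(x→0) f'(x)/g'(x) = lim(x→0) (1/sqrt(1 - x^2))/(1)
  = 1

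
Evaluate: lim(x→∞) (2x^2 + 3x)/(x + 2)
This is an ∞/∞ indeterminate form.

Apply L'Hôpital's rule: differentiate numerator and denominator separately.
  f(x) = 2·x^2 + 3·x   ⇒   f'(x) = 4·x + 3
  g(x) = x + 2   ⇒   g'(x) = 1
  lim(x→∞) f'(x)/g'(x) = lim(x→∞) (4·x + 3)/(1)
  = ∞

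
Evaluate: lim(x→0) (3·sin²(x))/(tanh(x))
This is a 0/0 indeterminate form.

Apply L'Hôpital's rule: differentiate numerator and denominator separately.
  f(x) = 3·sin(x)^2   ⇒   f'(x) = 6·sin(x)·cos(x)
  g(x) = tanh(x)   ⇒   g'(x) = 1 - tanh(x)^2
  lim(x→0) f'(x)/g'(x) = lim(x→0) (6·sin(x)·cos(x))/(1 - tanh(x)^2)
  = 0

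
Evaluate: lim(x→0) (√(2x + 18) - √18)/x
This is a standard limit.

Factor or rationalize the expression:
  lim(x→0) (√(2x + 18) - √18)/x = sqrt(2)/6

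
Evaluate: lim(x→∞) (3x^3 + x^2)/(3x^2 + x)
This is an ∞/∞ indeterminate form.

Apply L'Hôpital's rule: differentiate numerator and denominator separately.
  f(x) = 3·x^3 + x^2   ⇒   f'(x) = 9·x^2 + 2·x
  g(x) = 3·x^2 + x   ⇒   g'(x) = 6·x + 1
  lim(x→∞) f'(x)/g'(x) = lim(x→∞) (9·x^2 + 2·x)/(6·x + 1)
  = ∞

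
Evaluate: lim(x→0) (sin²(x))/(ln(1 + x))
This is a 0/0 indeterminate form.

Apply L'Hôpital's rule: differentiate numerator and denominator separately.
  f(x) = sin(x)^2   ⇒   f'(x) = 2·sin(x)·cos(x)
  g(x) = ln(x + 1)   ⇒   g'(x) = 1/(x + 1)
  lim(x→0) f'(x)/g'(x) = lim(x→0) (2·sin(x)·cos(x))/(1/(x + 1))
  = 0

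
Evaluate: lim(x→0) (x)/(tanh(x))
This is a 0/0 indeterminate form.

Apply L'Hôpital's rule: differentiate numerator and denominator separately.
  f(x) = x   ⇒   f'(x) = 1
  g(x) = tanh(x)   ⇒   g'(x) = 1 - tanh(x)^2
  lim(x→0) f'(x)/g'(x) = lim(x→0) (1)/(1 - tanh(x)^2)
  = 1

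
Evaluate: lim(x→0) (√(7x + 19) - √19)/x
This is a standard limit.

Factor or rationalize the expression:
  lim(x→0) (√(7x + 19) - √19)/x = 7·sqrt(19)/38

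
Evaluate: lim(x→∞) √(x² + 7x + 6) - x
This is an ∞-∞ indeterminate form.

Combine fractions or rationalize to convert ∞-∞ to 0/0 form:
  lim(x→∞) √(x² + 7x + 6) - x = 7/2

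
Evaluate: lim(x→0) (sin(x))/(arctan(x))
This is a 0/0 indeterminate form.

Apply L'Hôpital's rule: differentiate numerator and denominator separately.
  f(x) = sin(x)   ⇒   f'(x) = cos(x)
  g(x) = atan(x)   ⇒   g'(x) = 1/(x^2 + 1)
  lim(x→0) f'(x)/g'(x) = lim(x→0) (cos(x))/(1/(x^2 + 1))
  = 1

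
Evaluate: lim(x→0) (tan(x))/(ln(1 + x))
This is a 0/0 indeterminate form.

Apply L'Hôpital's rule: differentiate numerator and denominator separately.
  f(x) = tan(x)   ⇒   f'(x) = tan(x)^2 + 1
  g(x) = ln(x + 1)   ⇒   g'(x) = 1/(x + 1)
  lim(x→0) f'(x)/g'(x) = lim(x→0) (tan(x)^2 + 1)/(1/(x + 1))
  = 1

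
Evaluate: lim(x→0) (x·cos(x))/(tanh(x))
This is a 0/0 indeterminate form.

Apply L'Hôpital's rule: differentiate numerator and denominator separately.
  f(x) = x·cos(x)   ⇒   f'(x) = -x·sin(x) + cos(x)
  g(x) = tanh(x)   ⇒   g'(x) = 1 - tanh(x)^2
  lim(x→0) f'(x)/g'(x) = lim(x→0) (-x·sin(x) + cos(x))/(1 - tanh(x)^2)
  = 1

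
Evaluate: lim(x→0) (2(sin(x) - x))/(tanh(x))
This is a 0/0 indeterminate form.

Apply L'Hôpital's rule: differentiate numerator and denominator separately.
  f(x) = -2·x + 2·sin(x)   ⇒   f'(x) = 2·cos(x) - 2
  g(x) = tanh(x)   ⇒   g'(x) = 1 - tanh(x)^2
  lim(x→0) f'(x)/g'(x) = lim(x→0) (2·cos(x) - 2)/(1 - tanh(x)^2)
  = 0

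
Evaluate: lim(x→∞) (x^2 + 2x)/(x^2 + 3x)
This is an ∞/∞ indeterminate form.

Apply L'Hôpital's rule: differentiate numerator and denominator separately.
  f(x) = x^2 + 2·x   ⇒   f'(x) = 2·x + 2
  g(x) = x^2 + 3·x   ⇒   g'(x) = 2·x + 3
  lim(x→∞) f'(x)/g'(x) = lim(x→∞) (2·x + 2)/(2·x + 3)
  = 1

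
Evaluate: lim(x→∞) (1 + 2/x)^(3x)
This is an exponential indeterminate form.

For exponential indeterminate forms, take the natural log:
  Let L = lim(x→∞) (1 + 2/x)^(3x)
  Then ln(L) = lim(x→∞) [exponent × ln(base)]
  Evaluate using L'Hôpital or standard limits, then exponentiate.
  L = e^(6)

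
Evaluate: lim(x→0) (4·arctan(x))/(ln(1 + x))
This is a 0/0 indeterminate form.

Apply L'Hôpital's rule: differentiate numerator and denominator separately.
  f(x) = 4·atan(x)   ⇒   f'(x) = 4/(x^2 + 1)
  g(x) = ln(x + 1)   ⇒   g'(x) = 1/(x + 1)
  lim(x→0) f'(x)/g'(x) = lim(x→0) (4/(x^2 + 1))/(1/(x + 1))
  = 4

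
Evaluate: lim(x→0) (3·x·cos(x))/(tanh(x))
This is a 0/0 indeterminate form.

Apply L'Hôpital's rule: differentiate numerator and denominator separately.
  f(x) = 3·x·cos(x)   ⇒   f'(x) = -3·x·sin(x) + 3·cos(x)
  g(x) = tanh(x)   ⇒   g'(x) = 1 - tanh(x)^2
  lim(x→0) f'(x)/g'(x) = lim(x→0) (-3·x·sin(x) + 3·cos(x))/(1 - tanh(x)^2)
  = 3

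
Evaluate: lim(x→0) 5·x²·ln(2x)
This is a 0·∞ indeterminate form.

Rewrite 0·∞ as a quotient (0/0 or ∞/∞ form), then apply L'Hôpital's rule:
  lim(x→0) 5·x²·ln(2x) = 0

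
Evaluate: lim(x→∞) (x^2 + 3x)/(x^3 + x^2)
This is an ∞/∞ indeterminate form.

Apply L'Hôpital's rule: differentiate numerator and denominator separately.
  f(x) = x^2 + 3·x   ⇒   f'(x) = 2·x + 3
  g(x) = x^3 + x^2   ⇒   g'(x) = 3·x^2 + 2·x
  lim(x→∞) f'(x)/g'(x) = lim(x→∞) (2·x + 3)/(3·x^2 + 2·x)
  = 0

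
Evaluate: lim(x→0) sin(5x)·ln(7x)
This is a 0·∞ indeterminate form.

Rewrite 0·∞ as a quotient (0/0 or ∞/∞ form), then apply L'Hôpital's rule:
  lim(x→0) sin(5x)·ln(7x) = 0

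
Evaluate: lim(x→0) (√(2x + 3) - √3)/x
This is a standard limit.

Factor or rationalize the expression:
  lim(x→0) (√(2x + 3) - √3)/x = sqrt(3)/3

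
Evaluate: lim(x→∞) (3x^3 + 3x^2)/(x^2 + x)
This is an ∞/∞ indeterminate form.

Apply L'Hôpital's rule: differentiate numerator and denominator separately.
  f(x) = 3·x^3 + 3·x^2   ⇒   f'(x) = 9·x^2 + 6·x
  g(x) = x^2 + x   ⇒   g'(x) = 2·x + 1
  lim(x→∞) f'(x)/g'(x) = lim(x→∞) (9·x^2 + 6·x)/(2·x + 1)
  = ∞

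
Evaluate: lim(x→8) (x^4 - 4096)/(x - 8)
This is a standard limit.

Factor or rationalize the expression:
  lim(x→8) (x^4 - 4096)/(x - 8) = 2048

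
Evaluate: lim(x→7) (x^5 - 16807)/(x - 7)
This is a standard limit.

Factor or rationalize the expression:
  lim(x→7) (x^5 - 16807)/(x - 7) = 12005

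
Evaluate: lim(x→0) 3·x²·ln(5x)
This is a 0·∞ indeterminate form.

Rewrite 0·∞ as a quotient (0/0 or ∞/∞ form), then apply L'Hôpital's rule:
  lim(x→0) 3·x²·ln(5x) = 0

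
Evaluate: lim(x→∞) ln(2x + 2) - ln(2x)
This is an ∞-∞ indeterminate form.

Combine fractions or rationalize to convert ∞-∞ to 0/0 form:
  lim(x→∞) ln(2x + 2) - ln(2x) = 0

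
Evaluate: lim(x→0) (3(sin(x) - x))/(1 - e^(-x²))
This is a 0/0 indeterminate form.

Apply L'Hôpital's rule: differentiate numerator and denominator separately.
  f(x) = -3·x + 3·sin(x)   ⇒   f'(x) = 3·cos(x) - 3
  g(x) = 1 - e^(-x^2)   ⇒   g'(x) = 2·x·e^(-x^2)
  lim(x→0) f'(x)/g'(x) = lim(x→0) (3·cos(x) - 3)/(2·x·e^(-x^2))
  = 0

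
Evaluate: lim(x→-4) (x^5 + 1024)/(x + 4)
This is a standard limit.

Factor or rationalize the expression:
  lim(x→-4) (x^5 + 1024)/(x + 4) = 1280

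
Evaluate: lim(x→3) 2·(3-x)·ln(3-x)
This is a 0·∞ indeterminate form.

Rewrite 0·∞ as a quotient (0/0 or ∞/∞ form), then apply L'Hôpital's rule:
  lim(x→3) 2·(3-x)·ln(3-x) = 0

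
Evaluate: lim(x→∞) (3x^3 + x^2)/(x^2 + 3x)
This is an ∞/∞ indeterminate form.

Apply L'Hôpital's rule: differentiate numerator and denominator separately.
  f(x) = 3·x^3 + x^2   ⇒   f'(x) = 9·x^2 + 2·x
  g(x) = x^2 + 3·x   ⇒   g'(x) = 2·x + 3
  lim(x→∞) f'(x)/g'(x) = lim(x→∞) (9·x^2 + 2·x)/(2·x + 3)
  = ∞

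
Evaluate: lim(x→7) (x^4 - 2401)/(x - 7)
This is a standard limit.

Factor or rationalize the expression:
  lim(x→7) (x^4 - 2401)/(x - 7) = 1372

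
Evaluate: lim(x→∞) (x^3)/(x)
This is an ∞/∞ indeterminate form.

Apply L'Hôpital's rule: differentiate numerator and denominator separately.
  f(x) = x^3   ⇒   f'(x) = 3·x^2
  g(x) = x   ⇒   g'(x) = 1
  lim(x→∞) f'(x)/g'(x) = lim(x→∞) (3·x^2)/(1)
  = ∞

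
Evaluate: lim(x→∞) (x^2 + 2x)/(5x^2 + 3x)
This is an ∞/∞ indeterminate form.

Apply L'Hôpital's rule: differentiate numerator and denominator separately.
  f(x) = x^2 + 2·x   ⇒   f'(x) = 2·x + 2
  g(x) = 5·x^2 + 3·x   ⇒   g'(x) = 10·x + 3
  lim(x→∞) f'(x)/g'(x) = lim(x→∞) (2·x + 2)/(10·x + 3)
  = 1/5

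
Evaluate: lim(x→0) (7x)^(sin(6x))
This is an exponential indeterminate form.

For exponential indeterminate forms, take the natural log:
  Let L = lim(x→0) (7x)^(sin(6x))
  Then ln(L) = lim(x→0) [exponent × ln(base)]
  Evaluate using L'Hôpital or standard limits, then exponentiate.
  L = 1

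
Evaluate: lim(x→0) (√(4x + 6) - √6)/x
This is a standard limit.

Factor or rationalize the expression:
  lim(x→0) (√(4x + 6) - √6)/x = sqrt(6)/3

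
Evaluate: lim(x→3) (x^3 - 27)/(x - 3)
This is a standard limit.

Factor or rationalize the expression:
  lim(x→3) (x^3 - 27)/(x - 3) = 27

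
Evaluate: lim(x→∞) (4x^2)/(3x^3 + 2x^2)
This is an ∞/∞ indeterminate form.

Apply L'Hôpital's rule: differentiate numerator and denominator separately.
  f(x) = 4·x^2   ⇒   f'(x) = 8·x
  g(x) = 3·x^3 + 2·x^2   ⇒   g'(x) = 9·x^2 + 4·x
  lim(x→∞) f'(x)/g'(x) = lim(x→∞) (8·x)/(9·x^2 + 4·x)
  = 0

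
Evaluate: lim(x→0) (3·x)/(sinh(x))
This is a 0/0 indeterminate form.

Apply L'Hôpital's rule: differentiate numerator and denominator separately.
  f(x) = 3·x   ⇒   f'(x) = 3
  g(x) = sinh(x)   ⇒   g'(x) = cosh(x)
  lim(x→0) f'(x)/g'(x) = lim(x→0) (3)/(cosh(x))
  = 3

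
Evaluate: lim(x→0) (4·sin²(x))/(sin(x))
This is a 0/0 indeterminate form.

Apply L'Hôpital's rule: differentiate numerator and denominator separately.
  f(x) = 4·sin(x)^2   ⇒   f'(x) = 8·sin(x)·cos(x)
  g(x) = sin(x)   ⇒   g'(x) = cos(x)
  lim(x→0) f'(x)/g'(x) = lim(x→0) (8·sin(x)·cos(x))/(cos(x))
  = 0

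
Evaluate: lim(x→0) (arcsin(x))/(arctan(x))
This is a 0/0 indeterminate form.

Apply L'Hôpital's rule: differentiate numerator and denominator separately.
  f(x) = asin(x)   ⇒   f'(x) = 1/sqrt(1 - x^2)
  g(x) = atan(x)   ⇒   g'(x) = 1/(x^2 + 1)
  lim(x→0) f'(x)/g'(x) = lim(x→0) (1/sqrt(1 - x^2))/(1/(x^2 + 1))
  = 1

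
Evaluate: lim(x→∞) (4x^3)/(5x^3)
This is an ∞/∞ indeterminate form.

Apply L'Hôpital's rule: differentiate numerator and denominator separately.
  f(x) = 4·x^3   ⇒   f'(x) = 12·x^2
  g(x) = 5·x^3   ⇒   g'(x) = 15·x^2
  lim(x→∞) f'(x)/g'(x) = lim(x→∞) (12·x^2)/(15·x^2)
  = 4/5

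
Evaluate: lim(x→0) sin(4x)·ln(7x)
This is a 0·∞ indeterminate form.

Rewrite 0·∞ as a quotient (0/0 or ∞/∞ form), then apply L'Hôpital's rule:
  lim(x→0) sin(4x)·ln(7x) = 0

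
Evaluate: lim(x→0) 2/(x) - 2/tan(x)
This is an ∞-∞ indeterminate form.

Combine fractions or rationalize to convert ∞-∞ to 0/0 form:
  lim(x→0) 2/(x) - 2/tan(x) = 0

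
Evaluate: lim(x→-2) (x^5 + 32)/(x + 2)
This is a standard limit.

Factor or rationalize the expression:
  lim(x→-2) (x^5 + 32)/(x + 2) = 80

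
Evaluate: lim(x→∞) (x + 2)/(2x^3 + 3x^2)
This is an ∞/∞ indeterminate form.

Apply L'Hôpital's rule: differentiate numerator and denominator separately.
  f(x) = x + 2   ⇒   f'(x) = 1
  g(x) = 2·x^3 + 3·x^2   ⇒   g'(x) = 6·x^2 + 6·x
  lim(x→∞) f'(x)/g'(x) = lim(x→∞) (1)/(6·x^2 + 6·x)
  = 0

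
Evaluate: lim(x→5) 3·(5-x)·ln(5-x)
This is a 0·∞ indeterminate form.

Rewrite 0·∞ as a quotient (0/0 or ∞/∞ form), then apply L'Hôpital's rule:
  lim(x→5) 3·(5-x)·ln(5-x) = 0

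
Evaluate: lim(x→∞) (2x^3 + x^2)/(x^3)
This is an ∞/∞ indeterminate form.

Apply L'Hôpital's rule: differentiate numerator and denominator separately.
  f(x) = 2·x^3 + x^2   ⇒   f'(x) = 6·x^2 + 2·x
  g(x) = x^3   ⇒   g'(x) = 3·x^2
  lim(x→∞) f'(x)/g'(x) = lim(x→∞) (6·x^2 + 2·x)/(3·x^2)
  = 2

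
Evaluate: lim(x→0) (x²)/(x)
This is a 0/0 indeterminate form.

Apply L'Hôpital's rule: differentiate numerator and denominator separately.
  f(x) = x^2   ⇒   f'(x) = 2·x
  g(x) = x   ⇒   g'(x) = 1
  lim(x→0) f'(x)/g'(x) = lim(x→0) (2·x)/(1)
  = 0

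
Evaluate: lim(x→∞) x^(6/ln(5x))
This is an exponential indeterminate form.

For exponential indeterminate forms, take the natural log:
  Let L = lim(x→∞) x^(6/ln(5x))
  Then ln(L) = lim(x→∞) [exponent × ln(base)]
  Evaluate using L'Hôpital or standard limits, then exponentiate.
  L = e^(6)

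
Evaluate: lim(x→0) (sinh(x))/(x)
This is a 0/0 indeterminate form.

Apply L'Hôpital's rule: differentiate numerator and denominator separately.
  f(x) = sinh(x)   ⇒   f'(x) = cosh(x)
  g(x) = x   ⇒   g'(x) = 1
  lim(x→0) f'(x)/g'(x) = lim(x→0) (cosh(x))/(1)
  = 1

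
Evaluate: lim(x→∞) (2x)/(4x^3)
This is an ∞/∞ indeterminate form.

Apply L'Hôpital's rule: differentiate numerator and denominator separately.
  f(x) = 2·x   ⇒   f'(x) = 2
  g(x) = 4·x^3   ⇒   g'(x) = 12·x^2
  lim(x→∞) f'(x)/g'(x) = lim(x→∞) (2)/(12·x^2)
  = 0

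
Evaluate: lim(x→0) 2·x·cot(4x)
This is a 0·∞ indeterminate form.

Rewrite 0·∞ as a quotient (0/0 or ∞/∞ form), then apply L'Hôpital's rule:
  lim(x→0) 2·x·cot(4x) = 1/2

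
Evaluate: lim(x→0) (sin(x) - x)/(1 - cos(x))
This is a 0/0 indeterminate form.

Apply L'Hôpital's rule: differentiate numerator and denominator separately.
  f(x) = -x + sin(x)   ⇒   f'(x) = cos(x) - 1
  g(x) = 1 - cos(x)   ⇒   g'(x) = sin(x)
  lim(x→0) f'(x)/g'(x) = lim(x→0) (cos(x) - 1)/(sin(x))
  = 0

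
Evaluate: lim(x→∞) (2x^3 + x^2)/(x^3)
This is an ∞/∞ indeterminate form.

Apply L'Hôpital's rule: differentiate numerator and denominator separately.
  f(x) = 2·x^3 + x^2   ⇒   f'(x) = 6·x^2 + 2·x
  g(x) = x^3   ⇒   g'(x) = 3·x^2
  lim(x→∞) f'(x)/g'(x) = lim(x→∞) (6·x^2 + 2·x)/(3·x^2)
  = 2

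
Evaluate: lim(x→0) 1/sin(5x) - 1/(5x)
This is an ∞-∞ indeterminate form.

Combine fractions or rationalize to convert ∞-∞ to 0/0 form:
  lim(x→0) 1/sin(5x) - 1/(5x) = 0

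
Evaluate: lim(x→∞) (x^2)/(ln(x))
This is an ∞/∞ indeterminate form.

Apply L'Hôpital's rule: differentiate numerator and denominator separately.
  f(x) = x^2   ⇒   f'(x) = 2·x
  g(x) = ln(x)   ⇒   g'(x) = 1/x
  lim(x→∞) f'(x)/g'(x) = lim(x→∞) (2·x)/(1/x)
  = ∞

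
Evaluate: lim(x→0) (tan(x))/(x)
This is a 0/0 indeterminate form.

Apply L'Hôpital's rule: differentiate numerator and denominator separately.
  f(x) = tan(x)   ⇒   f'(x) = tan(x)^2 + 1
  g(x) = x   ⇒   g'(x) = 1
  lim(x→0) f'(x)/g'(x) = lim(x→0) (tan(x)^2 + 1)/(1)
  = 1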